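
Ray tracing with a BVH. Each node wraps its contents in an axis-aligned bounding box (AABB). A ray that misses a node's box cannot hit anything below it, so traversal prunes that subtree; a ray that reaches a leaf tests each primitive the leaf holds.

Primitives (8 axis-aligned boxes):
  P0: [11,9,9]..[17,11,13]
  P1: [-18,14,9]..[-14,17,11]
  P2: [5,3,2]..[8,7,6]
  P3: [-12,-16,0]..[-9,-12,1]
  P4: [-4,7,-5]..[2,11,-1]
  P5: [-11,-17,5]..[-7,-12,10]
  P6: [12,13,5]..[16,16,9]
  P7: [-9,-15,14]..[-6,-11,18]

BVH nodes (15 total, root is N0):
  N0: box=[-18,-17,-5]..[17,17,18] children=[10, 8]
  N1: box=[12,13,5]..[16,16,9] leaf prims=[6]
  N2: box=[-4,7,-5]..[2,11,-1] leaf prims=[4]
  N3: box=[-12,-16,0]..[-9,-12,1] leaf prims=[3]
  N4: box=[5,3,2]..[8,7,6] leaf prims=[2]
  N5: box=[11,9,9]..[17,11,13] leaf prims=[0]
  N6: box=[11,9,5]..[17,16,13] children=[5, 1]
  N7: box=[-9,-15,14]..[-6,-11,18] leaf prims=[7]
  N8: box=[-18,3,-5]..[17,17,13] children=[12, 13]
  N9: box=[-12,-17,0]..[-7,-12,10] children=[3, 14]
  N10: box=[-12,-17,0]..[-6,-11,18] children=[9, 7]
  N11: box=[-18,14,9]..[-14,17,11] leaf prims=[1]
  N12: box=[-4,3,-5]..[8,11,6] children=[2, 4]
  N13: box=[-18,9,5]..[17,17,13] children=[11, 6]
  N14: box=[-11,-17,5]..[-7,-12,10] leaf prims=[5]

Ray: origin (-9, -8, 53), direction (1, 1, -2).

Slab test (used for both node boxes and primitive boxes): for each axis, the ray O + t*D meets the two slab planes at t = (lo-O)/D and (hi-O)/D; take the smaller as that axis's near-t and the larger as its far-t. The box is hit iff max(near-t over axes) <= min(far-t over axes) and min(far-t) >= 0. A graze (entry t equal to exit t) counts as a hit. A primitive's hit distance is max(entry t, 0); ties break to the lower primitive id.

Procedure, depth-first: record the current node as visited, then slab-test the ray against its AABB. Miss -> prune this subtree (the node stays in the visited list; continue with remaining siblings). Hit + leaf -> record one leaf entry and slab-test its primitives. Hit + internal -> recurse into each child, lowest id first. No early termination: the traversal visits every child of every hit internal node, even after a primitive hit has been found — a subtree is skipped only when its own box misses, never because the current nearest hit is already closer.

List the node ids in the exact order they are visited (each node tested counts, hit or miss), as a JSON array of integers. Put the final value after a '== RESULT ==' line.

Walk:
N0 x:[-9,26] y:[-9,25] z:[35/2,29] -> hit [35/2,25], descend [8, 10]
  N8 x:[-9,26] y:[11,25] z:[20,29] -> hit [20,25], descend [12, 13]
    N12 x:[5,17] y:[11,19] z:[47/2,29] -> miss, prune
    N13 x:[-9,26] y:[17,25] z:[20,24] -> hit [20,24], descend [6, 11]
      N6 x:[20,26] y:[17,24] z:[20,24] -> hit [20,24], descend [1, 5]
        N1 x:[21,25] y:[21,24] z:[22,24] -> hit [22,24] leaf, test {P6@t=22}
        N5 x:[20,26] y:[17,19] z:[20,22] -> miss, prune
      N11 x:[-9,-5] y:[22,25] z:[21,22] -> miss, prune
  N10 x:[-3,3] y:[-9,-3] z:[35/2,53/2] -> miss, prune

Visited [0, 8, 12, 13, 6, 1, 5, 11, 10]. Tests: 9 box, 1 leaf. Nearest: P6.

== RESULT ==
[0, 8, 12, 13, 6, 1, 5, 11, 10]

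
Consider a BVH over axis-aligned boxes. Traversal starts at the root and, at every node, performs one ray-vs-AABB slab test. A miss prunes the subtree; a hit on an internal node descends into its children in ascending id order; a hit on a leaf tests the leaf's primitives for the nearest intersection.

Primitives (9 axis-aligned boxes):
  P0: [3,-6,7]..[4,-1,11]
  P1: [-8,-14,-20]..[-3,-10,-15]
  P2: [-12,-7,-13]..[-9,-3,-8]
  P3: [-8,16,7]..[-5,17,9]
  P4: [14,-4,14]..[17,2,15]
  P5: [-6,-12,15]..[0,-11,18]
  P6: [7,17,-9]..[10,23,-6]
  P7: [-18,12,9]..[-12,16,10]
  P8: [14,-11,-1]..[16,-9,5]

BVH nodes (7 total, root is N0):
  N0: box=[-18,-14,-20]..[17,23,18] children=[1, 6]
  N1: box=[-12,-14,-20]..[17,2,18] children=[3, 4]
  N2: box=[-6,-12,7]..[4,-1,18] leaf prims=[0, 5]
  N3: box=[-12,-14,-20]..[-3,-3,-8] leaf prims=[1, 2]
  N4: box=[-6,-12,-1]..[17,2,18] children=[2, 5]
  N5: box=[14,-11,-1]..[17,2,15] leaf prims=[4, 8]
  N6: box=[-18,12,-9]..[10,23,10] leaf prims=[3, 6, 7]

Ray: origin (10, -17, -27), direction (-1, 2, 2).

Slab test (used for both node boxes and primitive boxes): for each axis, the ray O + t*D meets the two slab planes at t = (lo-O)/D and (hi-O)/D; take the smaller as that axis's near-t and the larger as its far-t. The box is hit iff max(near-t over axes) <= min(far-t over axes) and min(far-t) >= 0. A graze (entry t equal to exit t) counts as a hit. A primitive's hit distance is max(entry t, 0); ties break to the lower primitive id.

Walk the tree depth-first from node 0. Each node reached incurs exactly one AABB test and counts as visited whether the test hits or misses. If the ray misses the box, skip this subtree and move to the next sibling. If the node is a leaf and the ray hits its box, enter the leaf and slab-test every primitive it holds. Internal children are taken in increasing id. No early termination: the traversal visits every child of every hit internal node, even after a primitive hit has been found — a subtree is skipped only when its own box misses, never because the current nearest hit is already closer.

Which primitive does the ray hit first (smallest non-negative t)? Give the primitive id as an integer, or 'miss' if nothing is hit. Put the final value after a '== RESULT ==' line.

Trace the traversal:
N0 x:[-7,28] y:[3/2,20] z:[7/2,45/2] -> hit [7/2,20], descend [1, 6]
  N1 x:[-7,22] y:[3/2,19/2] z:[7/2,45/2] -> hit [7/2,19/2], descend [3, 4]
    N3 x:[13,22] y:[3/2,7] z:[7/2,19/2] -> miss, prune
    N4 x:[-7,16] y:[5/2,19/2] z:[13,45/2] -> miss, prune
  N6 x:[0,28] y:[29/2,20] z:[9,37/2] -> hit [29/2,37/2] leaf, test {P3@t=17, P6(miss), P7(miss)}

Visited [0, 1, 3, 4, 6]. Tests: 5 box, 1 leaf. Nearest: P3.

== RESULT ==
3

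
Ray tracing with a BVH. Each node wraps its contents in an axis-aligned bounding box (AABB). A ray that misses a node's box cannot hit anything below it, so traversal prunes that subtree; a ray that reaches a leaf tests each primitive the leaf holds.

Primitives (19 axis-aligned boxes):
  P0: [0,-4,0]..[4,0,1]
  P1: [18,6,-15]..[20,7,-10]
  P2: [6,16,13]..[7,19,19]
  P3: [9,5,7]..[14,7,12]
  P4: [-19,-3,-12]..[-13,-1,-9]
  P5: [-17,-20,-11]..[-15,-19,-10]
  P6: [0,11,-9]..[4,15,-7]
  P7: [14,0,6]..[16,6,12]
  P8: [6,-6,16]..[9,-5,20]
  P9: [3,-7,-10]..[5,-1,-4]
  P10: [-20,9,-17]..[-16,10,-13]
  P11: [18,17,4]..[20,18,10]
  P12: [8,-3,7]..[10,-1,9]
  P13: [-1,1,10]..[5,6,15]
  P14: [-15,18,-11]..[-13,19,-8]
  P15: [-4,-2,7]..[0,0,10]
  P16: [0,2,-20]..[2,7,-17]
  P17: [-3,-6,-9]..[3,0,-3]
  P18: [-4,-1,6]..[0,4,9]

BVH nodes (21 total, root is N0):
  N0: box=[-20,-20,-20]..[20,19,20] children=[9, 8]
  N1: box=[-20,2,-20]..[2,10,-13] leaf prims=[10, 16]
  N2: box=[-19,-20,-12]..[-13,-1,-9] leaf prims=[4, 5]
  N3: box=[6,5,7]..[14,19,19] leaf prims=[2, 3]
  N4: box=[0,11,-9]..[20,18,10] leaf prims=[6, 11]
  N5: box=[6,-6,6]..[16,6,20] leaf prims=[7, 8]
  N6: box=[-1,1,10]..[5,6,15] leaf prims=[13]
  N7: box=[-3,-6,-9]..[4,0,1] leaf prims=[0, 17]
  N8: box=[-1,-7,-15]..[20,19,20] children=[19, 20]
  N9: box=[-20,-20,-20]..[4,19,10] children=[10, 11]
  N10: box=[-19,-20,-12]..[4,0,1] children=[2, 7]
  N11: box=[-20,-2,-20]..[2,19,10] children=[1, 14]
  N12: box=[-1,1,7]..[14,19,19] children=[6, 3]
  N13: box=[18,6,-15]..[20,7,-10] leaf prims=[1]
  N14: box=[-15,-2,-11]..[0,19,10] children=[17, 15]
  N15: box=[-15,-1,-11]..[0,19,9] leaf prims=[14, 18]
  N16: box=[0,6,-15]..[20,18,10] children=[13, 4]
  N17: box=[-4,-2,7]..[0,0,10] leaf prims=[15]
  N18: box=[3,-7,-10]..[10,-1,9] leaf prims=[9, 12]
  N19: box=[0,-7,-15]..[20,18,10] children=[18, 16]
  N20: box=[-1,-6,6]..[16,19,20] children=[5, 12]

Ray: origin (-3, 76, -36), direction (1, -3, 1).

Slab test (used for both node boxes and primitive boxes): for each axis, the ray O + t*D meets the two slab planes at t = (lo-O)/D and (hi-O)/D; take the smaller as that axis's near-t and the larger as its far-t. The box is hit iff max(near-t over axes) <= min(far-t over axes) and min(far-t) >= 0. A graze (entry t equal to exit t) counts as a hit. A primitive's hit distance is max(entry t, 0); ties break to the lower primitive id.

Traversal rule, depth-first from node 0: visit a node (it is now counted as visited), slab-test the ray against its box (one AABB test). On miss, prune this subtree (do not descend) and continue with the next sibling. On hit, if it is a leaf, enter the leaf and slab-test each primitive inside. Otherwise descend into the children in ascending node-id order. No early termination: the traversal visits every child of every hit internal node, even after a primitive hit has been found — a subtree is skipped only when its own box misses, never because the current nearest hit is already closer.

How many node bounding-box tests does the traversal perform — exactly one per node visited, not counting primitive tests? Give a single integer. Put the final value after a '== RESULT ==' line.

Walk:
N0 x:[-17,23] y:[19,32] z:[16,56] -> hit [19,23], descend [8, 9]
  N8 x:[2,23] y:[19,83/3] z:[21,56] -> hit [21,23], descend [19, 20]
    N19 x:[3,23] y:[58/3,83/3] z:[21,46] -> hit [21,23], descend [16, 18]
      N16 x:[3,23] y:[58/3,70/3] z:[21,46] -> hit [21,23], descend [4, 13]
        N4 x:[3,23] y:[58/3,65/3] z:[27,46] -> miss, prune
        N13 x:[21,23] y:[23,70/3] z:[21,26] -> hit [23,23] leaf, test {P1@t=23}
      N18 x:[6,13] y:[77/3,83/3] z:[26,45] -> miss, prune
    N20 x:[2,19] y:[19,82/3] z:[42,56] -> miss, prune
  N9 x:[-17,7] y:[19,32] z:[16,46] -> miss, prune

order=[0, 8, 19, 16, 4, 13, 18, 20, 9]  |boxes|=9  |leaves|=1  hit=P1

== RESULT ==
9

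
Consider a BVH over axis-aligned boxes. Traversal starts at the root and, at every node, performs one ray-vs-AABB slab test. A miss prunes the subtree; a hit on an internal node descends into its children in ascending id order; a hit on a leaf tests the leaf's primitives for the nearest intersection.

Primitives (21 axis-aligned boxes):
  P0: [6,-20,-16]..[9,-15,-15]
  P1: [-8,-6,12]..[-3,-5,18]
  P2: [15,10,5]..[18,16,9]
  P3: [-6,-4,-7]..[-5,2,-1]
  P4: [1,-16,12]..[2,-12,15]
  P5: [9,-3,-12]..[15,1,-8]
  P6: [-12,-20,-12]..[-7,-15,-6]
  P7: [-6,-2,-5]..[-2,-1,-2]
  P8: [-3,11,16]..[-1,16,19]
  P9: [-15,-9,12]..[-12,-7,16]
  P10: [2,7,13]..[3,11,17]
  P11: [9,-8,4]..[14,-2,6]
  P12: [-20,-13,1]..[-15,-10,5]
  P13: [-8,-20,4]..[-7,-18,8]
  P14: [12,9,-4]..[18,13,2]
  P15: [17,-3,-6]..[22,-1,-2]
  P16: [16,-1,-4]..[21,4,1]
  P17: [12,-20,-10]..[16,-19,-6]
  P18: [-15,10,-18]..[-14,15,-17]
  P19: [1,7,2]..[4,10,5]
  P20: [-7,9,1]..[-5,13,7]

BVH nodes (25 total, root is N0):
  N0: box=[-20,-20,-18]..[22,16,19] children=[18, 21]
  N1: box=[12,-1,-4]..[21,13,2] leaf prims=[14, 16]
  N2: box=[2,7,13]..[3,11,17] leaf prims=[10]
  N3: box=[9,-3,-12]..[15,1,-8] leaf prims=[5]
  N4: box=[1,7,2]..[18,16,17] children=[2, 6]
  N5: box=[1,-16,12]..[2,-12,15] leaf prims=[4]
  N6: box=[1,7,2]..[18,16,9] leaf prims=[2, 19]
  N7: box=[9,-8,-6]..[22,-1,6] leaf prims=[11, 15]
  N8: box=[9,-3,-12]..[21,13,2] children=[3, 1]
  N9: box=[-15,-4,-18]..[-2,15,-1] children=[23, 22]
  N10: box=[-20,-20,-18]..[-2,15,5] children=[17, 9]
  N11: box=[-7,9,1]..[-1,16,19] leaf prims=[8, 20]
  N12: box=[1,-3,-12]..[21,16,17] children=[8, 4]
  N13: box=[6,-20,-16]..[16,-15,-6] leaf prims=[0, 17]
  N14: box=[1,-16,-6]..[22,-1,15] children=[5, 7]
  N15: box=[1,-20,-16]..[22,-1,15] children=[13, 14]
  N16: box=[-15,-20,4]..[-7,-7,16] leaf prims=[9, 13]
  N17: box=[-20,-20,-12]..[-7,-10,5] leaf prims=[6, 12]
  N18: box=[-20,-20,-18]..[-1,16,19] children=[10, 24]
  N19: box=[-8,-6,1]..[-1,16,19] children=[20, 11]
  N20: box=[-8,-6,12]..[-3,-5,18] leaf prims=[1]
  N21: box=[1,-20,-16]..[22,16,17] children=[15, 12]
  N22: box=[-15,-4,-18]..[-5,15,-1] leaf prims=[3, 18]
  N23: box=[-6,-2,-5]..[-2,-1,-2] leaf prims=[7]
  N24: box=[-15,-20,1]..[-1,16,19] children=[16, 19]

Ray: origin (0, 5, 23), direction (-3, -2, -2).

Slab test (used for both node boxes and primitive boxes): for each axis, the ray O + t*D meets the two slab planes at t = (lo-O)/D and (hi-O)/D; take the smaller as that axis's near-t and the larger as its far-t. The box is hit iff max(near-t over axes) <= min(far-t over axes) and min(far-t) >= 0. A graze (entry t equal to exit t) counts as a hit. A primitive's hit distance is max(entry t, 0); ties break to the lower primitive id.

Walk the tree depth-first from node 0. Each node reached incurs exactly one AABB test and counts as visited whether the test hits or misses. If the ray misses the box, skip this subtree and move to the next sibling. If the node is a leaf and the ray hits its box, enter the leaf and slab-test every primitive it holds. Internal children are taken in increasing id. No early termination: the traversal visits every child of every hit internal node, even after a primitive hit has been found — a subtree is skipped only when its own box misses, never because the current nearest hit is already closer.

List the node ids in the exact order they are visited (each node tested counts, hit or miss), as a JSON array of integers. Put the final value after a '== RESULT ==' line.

Walk:
N0 x:[-22/3,20/3] y:[-11/2,25/2] z:[2,41/2] -> hit [2,20/3], descend [18, 21]
  N18 x:[1/3,20/3] y:[-11/2,25/2] z:[2,41/2] -> hit [2,20/3], descend [10, 24]
    N10 x:[2/3,20/3] y:[-5,25/2] z:[9,41/2] -> miss, prune
    N24 x:[1/3,5] y:[-11/2,25/2] z:[2,11] -> hit [2,5], descend [16, 19]
      N16 x:[7/3,5] y:[6,25/2] z:[7/2,19/2] -> miss, prune
      N19 x:[1/3,8/3] y:[-11/2,11/2] z:[2,11] -> hit [2,8/3], descend [11, 20]
        N11 x:[1/3,7/3] y:[-11/2,-2] z:[2,11] -> miss, prune
        N20 x:[1,8/3] y:[5,11/2] z:[5/2,11/2] -> miss, prune
  N21 x:[-22/3,-1/3] y:[-11/2,25/2] z:[3,39/2] -> miss, prune

Visited [0, 18, 10, 24, 16, 19, 11, 20, 21]. Tests: 9 box, 0 leaf. Nearest: miss.

== RESULT ==
[0, 18, 10, 24, 16, 19, 11, 20, 21]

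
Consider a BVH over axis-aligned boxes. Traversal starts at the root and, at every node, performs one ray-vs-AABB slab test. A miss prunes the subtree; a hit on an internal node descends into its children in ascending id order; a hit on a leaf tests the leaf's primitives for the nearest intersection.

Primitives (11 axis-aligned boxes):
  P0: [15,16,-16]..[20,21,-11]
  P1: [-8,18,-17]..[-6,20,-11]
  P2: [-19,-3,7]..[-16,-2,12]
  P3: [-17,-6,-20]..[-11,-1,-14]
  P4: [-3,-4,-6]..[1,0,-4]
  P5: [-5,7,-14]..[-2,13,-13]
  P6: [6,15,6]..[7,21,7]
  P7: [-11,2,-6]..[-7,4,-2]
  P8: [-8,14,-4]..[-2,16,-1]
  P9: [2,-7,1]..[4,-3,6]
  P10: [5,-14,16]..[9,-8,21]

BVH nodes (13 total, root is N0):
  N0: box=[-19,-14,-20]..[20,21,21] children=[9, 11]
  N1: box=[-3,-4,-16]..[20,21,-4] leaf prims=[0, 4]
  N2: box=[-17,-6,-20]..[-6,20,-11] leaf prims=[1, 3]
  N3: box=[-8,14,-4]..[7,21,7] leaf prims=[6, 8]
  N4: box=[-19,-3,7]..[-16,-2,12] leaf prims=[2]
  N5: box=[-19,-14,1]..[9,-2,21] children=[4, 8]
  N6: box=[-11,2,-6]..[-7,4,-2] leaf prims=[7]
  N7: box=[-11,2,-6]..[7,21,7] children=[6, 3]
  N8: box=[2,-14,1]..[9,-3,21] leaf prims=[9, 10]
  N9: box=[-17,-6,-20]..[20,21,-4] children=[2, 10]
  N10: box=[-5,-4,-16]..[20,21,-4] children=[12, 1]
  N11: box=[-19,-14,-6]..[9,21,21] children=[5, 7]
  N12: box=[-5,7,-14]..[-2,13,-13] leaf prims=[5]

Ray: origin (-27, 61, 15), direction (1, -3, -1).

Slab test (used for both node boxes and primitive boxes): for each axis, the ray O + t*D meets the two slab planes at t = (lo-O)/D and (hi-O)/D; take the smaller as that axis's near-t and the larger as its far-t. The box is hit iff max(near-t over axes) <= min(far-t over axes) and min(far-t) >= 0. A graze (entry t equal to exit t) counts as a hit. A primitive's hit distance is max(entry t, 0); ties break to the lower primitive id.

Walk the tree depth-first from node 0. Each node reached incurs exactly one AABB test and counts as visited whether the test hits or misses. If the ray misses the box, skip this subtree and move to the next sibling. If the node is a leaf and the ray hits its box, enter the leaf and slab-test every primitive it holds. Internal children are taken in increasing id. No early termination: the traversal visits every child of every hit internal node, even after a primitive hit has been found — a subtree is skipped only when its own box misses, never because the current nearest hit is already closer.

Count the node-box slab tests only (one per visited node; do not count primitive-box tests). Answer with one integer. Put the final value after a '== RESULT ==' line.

Traverse from the root:
N0 x:[8,47] y:[40/3,25] z:[-6,35] -> hit [40/3,25], descend [9, 11]
  N9 x:[10,47] y:[40/3,67/3] z:[19,35] -> hit [19,67/3], descend [2, 10]
    N2 x:[10,21] y:[41/3,67/3] z:[26,35] -> miss, prune
    N10 x:[22,47] y:[40/3,65/3] z:[19,31] -> miss, prune
  N11 x:[8,36] y:[40/3,25] z:[-6,21] -> hit [40/3,21], descend [5, 7]
    N5 x:[8,36] y:[21,25] z:[-6,14] -> miss, prune
    N7 x:[16,34] y:[40/3,59/3] z:[8,21] -> hit [16,59/3], descend [3, 6]
      N3 x:[19,34] y:[40/3,47/3] z:[8,19] -> miss, prune
      N6 x:[16,20] y:[19,59/3] z:[17,21] -> hit [19,59/3] leaf, test {P7@t=19}

9 AABB tests over nodes [0, 9, 2, 10, 11, 5, 7, 3, 6]; 1 leaf entered; closest P7.

== RESULT ==
9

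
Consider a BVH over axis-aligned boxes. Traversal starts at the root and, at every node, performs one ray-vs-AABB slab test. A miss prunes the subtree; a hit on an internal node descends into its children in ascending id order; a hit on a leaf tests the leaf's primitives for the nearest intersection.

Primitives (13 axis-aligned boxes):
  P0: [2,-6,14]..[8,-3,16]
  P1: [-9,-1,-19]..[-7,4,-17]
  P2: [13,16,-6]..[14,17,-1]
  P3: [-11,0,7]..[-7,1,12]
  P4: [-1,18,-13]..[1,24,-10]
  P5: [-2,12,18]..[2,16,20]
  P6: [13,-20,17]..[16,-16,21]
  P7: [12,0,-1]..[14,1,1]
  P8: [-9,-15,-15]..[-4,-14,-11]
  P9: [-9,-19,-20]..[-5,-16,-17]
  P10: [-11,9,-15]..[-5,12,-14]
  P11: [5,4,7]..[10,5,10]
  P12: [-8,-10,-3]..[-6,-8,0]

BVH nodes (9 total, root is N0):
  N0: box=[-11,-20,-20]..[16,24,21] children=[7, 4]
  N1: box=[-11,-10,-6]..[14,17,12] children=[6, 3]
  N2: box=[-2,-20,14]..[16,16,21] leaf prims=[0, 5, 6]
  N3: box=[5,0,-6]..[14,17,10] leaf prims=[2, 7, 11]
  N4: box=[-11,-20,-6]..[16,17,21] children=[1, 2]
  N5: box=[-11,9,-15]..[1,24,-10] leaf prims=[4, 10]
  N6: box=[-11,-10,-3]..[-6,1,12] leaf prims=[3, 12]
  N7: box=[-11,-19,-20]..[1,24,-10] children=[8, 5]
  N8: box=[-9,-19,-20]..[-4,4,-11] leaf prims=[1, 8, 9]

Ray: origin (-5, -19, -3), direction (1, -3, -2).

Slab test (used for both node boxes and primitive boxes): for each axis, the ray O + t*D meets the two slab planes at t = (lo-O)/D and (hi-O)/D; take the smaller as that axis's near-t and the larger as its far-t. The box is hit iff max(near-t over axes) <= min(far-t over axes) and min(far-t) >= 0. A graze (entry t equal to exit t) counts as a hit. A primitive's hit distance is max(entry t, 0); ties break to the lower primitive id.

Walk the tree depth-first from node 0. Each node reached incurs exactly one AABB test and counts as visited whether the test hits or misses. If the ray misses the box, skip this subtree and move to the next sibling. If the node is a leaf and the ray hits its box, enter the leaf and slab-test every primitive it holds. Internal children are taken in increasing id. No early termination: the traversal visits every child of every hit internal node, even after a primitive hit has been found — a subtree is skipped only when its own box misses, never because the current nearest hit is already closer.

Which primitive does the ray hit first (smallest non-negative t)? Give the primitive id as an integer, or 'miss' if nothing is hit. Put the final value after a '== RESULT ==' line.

Walk:
N0 x:[-6,21] y:[-43/3,1/3] z:[-12,17/2] -> hit [-6,1/3], descend [4, 7]
  N4 x:[-6,21] y:[-12,1/3] z:[-12,3/2] -> hit [-6,1/3], descend [1, 2]
    N1 x:[-6,19] y:[-12,-3] z:[-15/2,3/2] -> miss, prune
    N2 x:[3,21] y:[-35/3,1/3] z:[-12,-17/2] -> miss, prune
  N7 x:[-6,6] y:[-43/3,0] z:[7/2,17/2] -> miss, prune

Summary -> nodes [0, 4, 1, 2, 7]; box-tests=5; leaf-entries=0; first=miss

== RESULT ==
miss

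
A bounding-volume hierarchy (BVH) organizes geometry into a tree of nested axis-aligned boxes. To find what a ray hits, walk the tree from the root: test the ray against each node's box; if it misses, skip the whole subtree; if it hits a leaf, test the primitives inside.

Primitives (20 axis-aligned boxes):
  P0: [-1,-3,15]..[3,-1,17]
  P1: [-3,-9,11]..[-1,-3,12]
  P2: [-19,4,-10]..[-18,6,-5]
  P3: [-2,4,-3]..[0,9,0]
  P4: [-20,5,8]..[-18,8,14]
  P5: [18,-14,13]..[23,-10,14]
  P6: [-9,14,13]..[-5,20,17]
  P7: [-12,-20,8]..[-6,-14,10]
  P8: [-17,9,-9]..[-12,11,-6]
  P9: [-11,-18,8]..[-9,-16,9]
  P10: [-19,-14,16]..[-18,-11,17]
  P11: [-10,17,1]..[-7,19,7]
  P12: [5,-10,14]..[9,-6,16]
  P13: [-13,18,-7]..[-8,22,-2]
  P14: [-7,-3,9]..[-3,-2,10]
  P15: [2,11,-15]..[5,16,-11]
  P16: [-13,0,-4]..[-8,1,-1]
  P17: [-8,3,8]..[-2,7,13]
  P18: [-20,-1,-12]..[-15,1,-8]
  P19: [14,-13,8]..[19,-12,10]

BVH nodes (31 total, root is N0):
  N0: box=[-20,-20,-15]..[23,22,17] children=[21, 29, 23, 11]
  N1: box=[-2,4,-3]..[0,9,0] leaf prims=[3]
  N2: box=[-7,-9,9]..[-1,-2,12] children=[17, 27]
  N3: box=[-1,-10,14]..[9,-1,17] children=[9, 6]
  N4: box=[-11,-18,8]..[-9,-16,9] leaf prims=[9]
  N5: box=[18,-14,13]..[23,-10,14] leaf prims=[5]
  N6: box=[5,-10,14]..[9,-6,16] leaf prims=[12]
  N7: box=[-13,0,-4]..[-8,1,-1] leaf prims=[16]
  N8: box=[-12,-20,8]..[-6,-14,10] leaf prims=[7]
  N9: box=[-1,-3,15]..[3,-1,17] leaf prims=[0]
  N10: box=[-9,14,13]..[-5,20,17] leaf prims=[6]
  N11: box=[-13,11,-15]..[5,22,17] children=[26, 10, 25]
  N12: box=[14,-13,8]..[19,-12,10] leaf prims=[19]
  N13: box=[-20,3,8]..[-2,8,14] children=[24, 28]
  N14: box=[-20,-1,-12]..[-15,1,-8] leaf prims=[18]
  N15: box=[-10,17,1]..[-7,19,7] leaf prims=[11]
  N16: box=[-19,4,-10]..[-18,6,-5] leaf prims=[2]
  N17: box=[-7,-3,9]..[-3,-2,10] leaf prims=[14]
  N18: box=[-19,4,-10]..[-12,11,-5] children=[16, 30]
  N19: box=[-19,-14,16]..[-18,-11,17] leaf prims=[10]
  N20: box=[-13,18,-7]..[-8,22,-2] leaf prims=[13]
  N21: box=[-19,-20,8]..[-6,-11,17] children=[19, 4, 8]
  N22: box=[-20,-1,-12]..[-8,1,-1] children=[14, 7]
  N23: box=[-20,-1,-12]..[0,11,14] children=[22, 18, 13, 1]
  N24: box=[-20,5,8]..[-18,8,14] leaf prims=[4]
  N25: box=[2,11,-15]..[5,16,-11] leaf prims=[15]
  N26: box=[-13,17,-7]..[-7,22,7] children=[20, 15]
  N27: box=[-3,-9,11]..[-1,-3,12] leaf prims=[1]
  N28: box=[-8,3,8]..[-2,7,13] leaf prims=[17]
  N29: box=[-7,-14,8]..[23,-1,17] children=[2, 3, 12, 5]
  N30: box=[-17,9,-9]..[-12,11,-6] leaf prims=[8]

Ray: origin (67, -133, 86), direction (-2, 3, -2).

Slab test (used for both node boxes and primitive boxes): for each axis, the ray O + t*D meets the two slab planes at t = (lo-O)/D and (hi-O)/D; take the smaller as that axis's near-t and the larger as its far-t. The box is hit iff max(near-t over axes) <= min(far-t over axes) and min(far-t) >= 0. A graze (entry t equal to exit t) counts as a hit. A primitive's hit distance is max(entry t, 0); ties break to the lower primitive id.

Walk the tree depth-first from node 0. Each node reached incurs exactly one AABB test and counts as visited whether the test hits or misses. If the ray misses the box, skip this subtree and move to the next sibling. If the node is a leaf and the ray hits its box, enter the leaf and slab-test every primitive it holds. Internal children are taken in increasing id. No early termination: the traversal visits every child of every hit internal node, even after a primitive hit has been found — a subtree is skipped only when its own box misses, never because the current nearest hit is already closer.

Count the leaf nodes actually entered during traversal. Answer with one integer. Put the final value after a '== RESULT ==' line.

Traverse from the root:
N0 x:[22,87/2] y:[113/3,155/3] z:[69/2,101/2] -> hit [113/3,87/2], descend [11, 21, 23, 29]
  N11 x:[31,40] y:[48,155/3] z:[69/2,101/2] -> miss, prune
  N21 x:[73/2,43] y:[113/3,122/3] z:[69/2,39] -> hit [113/3,39], descend [4, 8, 19]
    N4 x:[38,39] y:[115/3,39] z:[77/2,39] -> hit [77/2,39] leaf, test {P9@t=77/2}
    N8 x:[73/2,79/2] y:[113/3,119/3] z:[38,39] -> hit [38,39] leaf, test {P7@t=38}
    N19 x:[85/2,43] y:[119/3,122/3] z:[69/2,35] -> miss, prune
  N23 x:[67/2,87/2] y:[44,48] z:[36,49] -> miss, prune
  N29 x:[22,37] y:[119/3,44] z:[69/2,39] -> miss, prune

8 AABB tests over nodes [0, 11, 21, 4, 8, 19, 23, 29]; 2 leaves entered; closest P7.

== RESULT ==
2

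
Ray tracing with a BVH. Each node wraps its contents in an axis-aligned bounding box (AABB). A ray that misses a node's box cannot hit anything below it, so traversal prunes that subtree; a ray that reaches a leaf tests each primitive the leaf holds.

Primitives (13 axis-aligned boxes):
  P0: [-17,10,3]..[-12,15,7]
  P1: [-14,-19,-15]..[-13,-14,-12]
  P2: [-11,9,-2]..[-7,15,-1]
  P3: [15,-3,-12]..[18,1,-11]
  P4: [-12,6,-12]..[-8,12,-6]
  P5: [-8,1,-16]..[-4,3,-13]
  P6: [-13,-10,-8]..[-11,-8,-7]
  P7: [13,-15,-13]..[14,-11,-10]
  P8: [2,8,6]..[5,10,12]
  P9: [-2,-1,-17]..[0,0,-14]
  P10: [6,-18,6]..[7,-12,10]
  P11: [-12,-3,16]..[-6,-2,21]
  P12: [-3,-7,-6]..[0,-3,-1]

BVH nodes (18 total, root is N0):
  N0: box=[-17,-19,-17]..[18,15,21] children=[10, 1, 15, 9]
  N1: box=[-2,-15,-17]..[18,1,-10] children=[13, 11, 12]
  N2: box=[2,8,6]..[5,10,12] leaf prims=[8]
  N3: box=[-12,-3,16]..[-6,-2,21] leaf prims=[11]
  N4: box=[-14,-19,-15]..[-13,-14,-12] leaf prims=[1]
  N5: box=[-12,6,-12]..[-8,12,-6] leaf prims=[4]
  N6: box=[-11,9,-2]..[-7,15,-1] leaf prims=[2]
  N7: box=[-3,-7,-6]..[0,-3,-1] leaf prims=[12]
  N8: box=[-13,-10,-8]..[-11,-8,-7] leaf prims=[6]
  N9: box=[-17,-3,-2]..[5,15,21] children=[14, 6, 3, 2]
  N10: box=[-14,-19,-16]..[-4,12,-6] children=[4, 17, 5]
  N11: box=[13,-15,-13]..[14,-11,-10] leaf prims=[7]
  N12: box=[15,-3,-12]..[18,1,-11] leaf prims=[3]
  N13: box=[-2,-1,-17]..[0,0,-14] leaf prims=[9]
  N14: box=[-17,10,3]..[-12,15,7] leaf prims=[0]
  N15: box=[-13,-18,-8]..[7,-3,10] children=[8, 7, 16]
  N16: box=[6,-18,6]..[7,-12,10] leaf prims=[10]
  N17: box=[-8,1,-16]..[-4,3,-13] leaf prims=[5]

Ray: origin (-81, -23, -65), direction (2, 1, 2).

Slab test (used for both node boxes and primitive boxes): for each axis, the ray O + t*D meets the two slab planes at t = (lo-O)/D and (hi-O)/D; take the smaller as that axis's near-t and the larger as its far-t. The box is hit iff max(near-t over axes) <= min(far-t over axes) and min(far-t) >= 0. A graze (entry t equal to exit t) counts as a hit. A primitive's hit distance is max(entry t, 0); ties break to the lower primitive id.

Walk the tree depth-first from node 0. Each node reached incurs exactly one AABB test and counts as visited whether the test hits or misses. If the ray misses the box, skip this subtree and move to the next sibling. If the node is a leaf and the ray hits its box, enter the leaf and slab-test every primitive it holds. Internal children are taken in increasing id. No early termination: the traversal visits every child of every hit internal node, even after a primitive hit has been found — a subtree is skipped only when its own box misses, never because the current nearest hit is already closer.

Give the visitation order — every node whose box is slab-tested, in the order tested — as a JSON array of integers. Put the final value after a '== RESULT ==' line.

Walk:
N0 x:[32,99/2] y:[4,38] z:[24,43] -> hit [32,38], descend [1, 9, 10, 15]
  N1 x:[79/2,99/2] y:[8,24] z:[24,55/2] -> miss, prune
  N9 x:[32,43] y:[20,38] z:[63/2,43] -> hit [32,38], descend [2, 3, 6, 14]
    N2 x:[83/2,43] y:[31,33] z:[71/2,77/2] -> miss, prune
    N3 x:[69/2,75/2] y:[20,21] z:[81/2,43] -> miss, prune
    N6 x:[35,37] y:[32,38] z:[63/2,32] -> miss, prune
    N14 x:[32,69/2] y:[33,38] z:[34,36] -> hit [34,69/2] leaf, test {P0@t=34}
  N10 x:[67/2,77/2] y:[4,35] z:[49/2,59/2] -> miss, prune
  N15 x:[34,44] y:[5,20] z:[57/2,75/2] -> miss, prune

Summary -> nodes [0, 1, 9, 2, 3, 6, 14, 10, 15]; box-tests=9; leaf-entries=1; first=P0

== RESULT ==
[0, 1, 9, 2, 3, 6, 14, 10, 15]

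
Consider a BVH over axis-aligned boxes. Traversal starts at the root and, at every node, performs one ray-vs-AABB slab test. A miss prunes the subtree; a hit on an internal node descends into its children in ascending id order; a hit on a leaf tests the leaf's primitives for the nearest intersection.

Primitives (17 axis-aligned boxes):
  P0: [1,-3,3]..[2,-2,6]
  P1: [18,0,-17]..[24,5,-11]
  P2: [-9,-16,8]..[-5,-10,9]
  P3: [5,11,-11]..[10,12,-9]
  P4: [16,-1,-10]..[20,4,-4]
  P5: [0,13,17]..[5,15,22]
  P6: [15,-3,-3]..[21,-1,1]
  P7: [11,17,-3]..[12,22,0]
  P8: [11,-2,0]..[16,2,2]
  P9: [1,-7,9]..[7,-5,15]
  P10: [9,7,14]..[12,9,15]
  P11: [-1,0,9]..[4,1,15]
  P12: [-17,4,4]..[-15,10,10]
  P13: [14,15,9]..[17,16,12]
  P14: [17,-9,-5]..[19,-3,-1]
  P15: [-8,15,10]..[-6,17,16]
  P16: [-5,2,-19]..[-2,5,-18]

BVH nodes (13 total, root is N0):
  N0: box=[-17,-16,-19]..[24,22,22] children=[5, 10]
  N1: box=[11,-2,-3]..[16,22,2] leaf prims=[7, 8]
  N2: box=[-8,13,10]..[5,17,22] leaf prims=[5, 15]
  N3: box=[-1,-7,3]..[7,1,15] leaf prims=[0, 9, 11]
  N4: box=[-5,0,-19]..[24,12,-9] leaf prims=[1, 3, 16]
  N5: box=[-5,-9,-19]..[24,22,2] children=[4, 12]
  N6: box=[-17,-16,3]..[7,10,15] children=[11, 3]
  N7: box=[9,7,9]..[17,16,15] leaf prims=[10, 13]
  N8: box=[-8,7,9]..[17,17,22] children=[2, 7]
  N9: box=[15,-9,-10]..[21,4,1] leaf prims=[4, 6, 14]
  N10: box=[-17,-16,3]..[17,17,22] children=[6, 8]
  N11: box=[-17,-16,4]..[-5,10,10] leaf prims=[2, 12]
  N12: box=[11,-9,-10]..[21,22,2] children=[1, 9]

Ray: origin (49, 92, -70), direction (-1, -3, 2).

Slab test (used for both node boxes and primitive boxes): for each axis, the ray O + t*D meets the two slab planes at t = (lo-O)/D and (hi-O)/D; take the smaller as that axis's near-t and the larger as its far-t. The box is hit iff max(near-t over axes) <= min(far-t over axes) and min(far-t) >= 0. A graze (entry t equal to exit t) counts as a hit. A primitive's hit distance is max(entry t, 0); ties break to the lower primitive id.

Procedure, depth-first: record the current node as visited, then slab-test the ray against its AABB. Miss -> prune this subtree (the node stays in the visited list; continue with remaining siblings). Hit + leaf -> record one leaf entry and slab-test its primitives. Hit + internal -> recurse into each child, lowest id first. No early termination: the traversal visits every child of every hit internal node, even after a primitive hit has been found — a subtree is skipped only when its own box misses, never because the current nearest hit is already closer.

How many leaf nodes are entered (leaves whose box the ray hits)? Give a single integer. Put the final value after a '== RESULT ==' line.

Trace the traversal:
N0 x:[25,66] y:[70/3,36] z:[51/2,46] -> hit [51/2,36], descend [5, 10]
  N5 x:[25,54] y:[70/3,101/3] z:[51/2,36] -> hit [51/2,101/3], descend [4, 12]
    N4 x:[25,54] y:[80/3,92/3] z:[51/2,61/2] -> hit [80/3,61/2] leaf, test {P1@t=29, P3(miss), P16(miss)}
    N12 x:[28,38] y:[70/3,101/3] z:[30,36] -> hit [30,101/3], descend [1, 9]
      N1 x:[33,38] y:[70/3,94/3] z:[67/2,36] -> miss, prune
      N9 x:[28,34] y:[88/3,101/3] z:[30,71/2] -> hit [30,101/3] leaf, test {P4@t=30, P6(miss), P14(miss)}
  N10 x:[32,66] y:[25,36] z:[73/2,46] -> miss, prune

Visited [0, 5, 4, 12, 1, 9, 10]. Tests: 7 box, 2 leaf. Nearest: P1.

== RESULT ==
2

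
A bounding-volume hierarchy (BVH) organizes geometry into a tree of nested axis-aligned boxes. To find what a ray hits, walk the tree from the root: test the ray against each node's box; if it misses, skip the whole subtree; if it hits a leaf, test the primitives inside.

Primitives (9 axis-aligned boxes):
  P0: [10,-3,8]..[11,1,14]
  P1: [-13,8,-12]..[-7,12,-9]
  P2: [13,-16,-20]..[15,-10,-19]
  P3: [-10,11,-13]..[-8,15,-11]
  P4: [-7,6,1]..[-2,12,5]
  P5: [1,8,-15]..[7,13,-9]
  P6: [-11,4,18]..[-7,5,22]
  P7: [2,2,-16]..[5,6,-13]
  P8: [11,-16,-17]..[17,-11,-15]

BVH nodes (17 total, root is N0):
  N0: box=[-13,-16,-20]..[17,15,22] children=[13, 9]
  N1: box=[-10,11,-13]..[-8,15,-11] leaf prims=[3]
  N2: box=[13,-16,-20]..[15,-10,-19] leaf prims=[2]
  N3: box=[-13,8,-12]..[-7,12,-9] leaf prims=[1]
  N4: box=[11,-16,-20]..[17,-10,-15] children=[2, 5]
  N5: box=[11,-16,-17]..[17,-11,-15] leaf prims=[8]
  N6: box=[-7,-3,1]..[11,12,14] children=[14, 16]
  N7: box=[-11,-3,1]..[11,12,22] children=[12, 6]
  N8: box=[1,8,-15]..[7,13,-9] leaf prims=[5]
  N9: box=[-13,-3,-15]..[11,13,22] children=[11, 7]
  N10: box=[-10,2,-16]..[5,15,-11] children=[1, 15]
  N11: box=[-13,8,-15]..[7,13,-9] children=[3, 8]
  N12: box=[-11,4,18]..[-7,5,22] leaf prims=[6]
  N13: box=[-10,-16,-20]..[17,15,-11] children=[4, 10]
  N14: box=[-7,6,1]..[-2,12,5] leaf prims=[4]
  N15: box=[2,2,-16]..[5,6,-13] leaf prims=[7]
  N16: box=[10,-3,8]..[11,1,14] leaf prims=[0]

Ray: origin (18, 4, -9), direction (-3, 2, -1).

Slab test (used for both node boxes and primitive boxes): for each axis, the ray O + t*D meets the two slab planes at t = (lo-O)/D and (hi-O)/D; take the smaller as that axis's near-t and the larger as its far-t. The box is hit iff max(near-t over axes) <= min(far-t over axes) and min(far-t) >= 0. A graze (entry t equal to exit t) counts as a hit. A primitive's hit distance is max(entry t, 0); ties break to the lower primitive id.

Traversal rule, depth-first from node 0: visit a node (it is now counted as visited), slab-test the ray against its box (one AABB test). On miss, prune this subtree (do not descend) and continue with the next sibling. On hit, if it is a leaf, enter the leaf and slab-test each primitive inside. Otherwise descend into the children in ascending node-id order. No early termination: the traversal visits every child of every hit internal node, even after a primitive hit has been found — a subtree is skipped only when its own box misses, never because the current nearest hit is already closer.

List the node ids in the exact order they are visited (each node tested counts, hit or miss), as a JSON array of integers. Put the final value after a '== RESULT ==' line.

Traverse from the root:
N0 x:[1/3,31/3] y:[-10,11/2] z:[-31,11] -> hit [1/3,11/2], descend [9, 13]
  N9 x:[7/3,31/3] y:[-7/2,9/2] z:[-31,6] -> hit [7/3,9/2], descend [7, 11]
    N7 x:[7/3,29/3] y:[-7/2,4] z:[-31,-10] -> miss, prune
    N11 x:[11/3,31/3] y:[2,9/2] z:[0,6] -> hit [11/3,9/2], descend [3, 8]
      N3 x:[25/3,31/3] y:[2,4] z:[0,3] -> miss, prune
      N8 x:[11/3,17/3] y:[2,9/2] z:[0,6] -> hit [11/3,9/2] leaf, test {P5@t=11/3}
  N13 x:[1/3,28/3] y:[-10,11/2] z:[2,11] -> hit [2,11/2], descend [4, 10]
    N4 x:[1/3,7/3] y:[-10,-7] z:[6,11] -> miss, prune
    N10 x:[13/3,28/3] y:[-1,11/2] z:[2,7] -> hit [13/3,11/2], descend [1, 15]
      N1 x:[26/3,28/3] y:[7/2,11/2] z:[2,4] -> miss, prune
      N15 x:[13/3,16/3] y:[-1,1] z:[4,7] -> miss, prune

Summary -> nodes [0, 9, 7, 11, 3, 8, 13, 4, 10, 1, 15]; box-tests=11; leaf-entries=1; first=P5

== RESULT ==
[0, 9, 7, 11, 3, 8, 13, 4, 10, 1, 15]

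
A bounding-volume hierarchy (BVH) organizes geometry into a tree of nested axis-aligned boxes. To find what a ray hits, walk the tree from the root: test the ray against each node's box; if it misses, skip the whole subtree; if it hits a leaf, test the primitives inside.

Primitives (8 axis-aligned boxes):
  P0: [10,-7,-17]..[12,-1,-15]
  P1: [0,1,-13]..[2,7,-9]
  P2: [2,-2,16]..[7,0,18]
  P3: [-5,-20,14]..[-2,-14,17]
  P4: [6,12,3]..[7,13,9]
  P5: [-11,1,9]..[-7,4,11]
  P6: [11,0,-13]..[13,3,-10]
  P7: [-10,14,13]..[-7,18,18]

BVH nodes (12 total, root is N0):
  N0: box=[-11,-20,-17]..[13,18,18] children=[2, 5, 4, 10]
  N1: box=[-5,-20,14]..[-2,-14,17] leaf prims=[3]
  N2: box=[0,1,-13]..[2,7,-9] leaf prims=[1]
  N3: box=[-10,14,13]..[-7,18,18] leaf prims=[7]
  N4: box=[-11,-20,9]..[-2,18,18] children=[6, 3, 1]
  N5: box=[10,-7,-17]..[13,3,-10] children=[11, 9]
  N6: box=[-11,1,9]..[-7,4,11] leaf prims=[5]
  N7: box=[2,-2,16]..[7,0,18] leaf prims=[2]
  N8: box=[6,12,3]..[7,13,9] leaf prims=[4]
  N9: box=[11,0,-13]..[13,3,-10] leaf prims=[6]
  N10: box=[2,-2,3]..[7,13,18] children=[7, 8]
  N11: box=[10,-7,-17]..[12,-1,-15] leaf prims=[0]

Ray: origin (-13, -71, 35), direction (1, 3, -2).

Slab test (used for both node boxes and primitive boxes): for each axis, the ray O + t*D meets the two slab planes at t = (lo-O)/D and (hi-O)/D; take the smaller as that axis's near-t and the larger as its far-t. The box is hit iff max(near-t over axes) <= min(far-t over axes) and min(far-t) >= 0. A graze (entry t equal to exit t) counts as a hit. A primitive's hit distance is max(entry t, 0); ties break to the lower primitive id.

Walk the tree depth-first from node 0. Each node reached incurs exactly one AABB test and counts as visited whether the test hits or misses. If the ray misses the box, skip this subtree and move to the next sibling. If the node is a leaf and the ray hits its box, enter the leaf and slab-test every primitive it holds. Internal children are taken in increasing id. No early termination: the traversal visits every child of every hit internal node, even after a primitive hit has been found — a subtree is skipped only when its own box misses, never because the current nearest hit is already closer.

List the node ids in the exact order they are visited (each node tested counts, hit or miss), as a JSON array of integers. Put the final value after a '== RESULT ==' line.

Traverse from the root:
N0 x:[2,26] y:[17,89/3] z:[17/2,26] -> hit [17,26], descend [2, 4, 5, 10]
  N2 x:[13,15] y:[24,26] z:[22,24] -> miss, prune
  N4 x:[2,11] y:[17,89/3] z:[17/2,13] -> miss, prune
  N5 x:[23,26] y:[64/3,74/3] z:[45/2,26] -> hit [23,74/3], descend [9, 11]
    N9 x:[24,26] y:[71/3,74/3] z:[45/2,24] -> hit [24,24] leaf, test {P6@t=24}
    N11 x:[23,25] y:[64/3,70/3] z:[25,26] -> miss, prune
  N10 x:[15,20] y:[23,28] z:[17/2,16] -> miss, prune

7 AABB tests over nodes [0, 2, 4, 5, 9, 11, 10]; 1 leaf entered; closest P6.

== RESULT ==
[0, 2, 4, 5, 9, 11, 10]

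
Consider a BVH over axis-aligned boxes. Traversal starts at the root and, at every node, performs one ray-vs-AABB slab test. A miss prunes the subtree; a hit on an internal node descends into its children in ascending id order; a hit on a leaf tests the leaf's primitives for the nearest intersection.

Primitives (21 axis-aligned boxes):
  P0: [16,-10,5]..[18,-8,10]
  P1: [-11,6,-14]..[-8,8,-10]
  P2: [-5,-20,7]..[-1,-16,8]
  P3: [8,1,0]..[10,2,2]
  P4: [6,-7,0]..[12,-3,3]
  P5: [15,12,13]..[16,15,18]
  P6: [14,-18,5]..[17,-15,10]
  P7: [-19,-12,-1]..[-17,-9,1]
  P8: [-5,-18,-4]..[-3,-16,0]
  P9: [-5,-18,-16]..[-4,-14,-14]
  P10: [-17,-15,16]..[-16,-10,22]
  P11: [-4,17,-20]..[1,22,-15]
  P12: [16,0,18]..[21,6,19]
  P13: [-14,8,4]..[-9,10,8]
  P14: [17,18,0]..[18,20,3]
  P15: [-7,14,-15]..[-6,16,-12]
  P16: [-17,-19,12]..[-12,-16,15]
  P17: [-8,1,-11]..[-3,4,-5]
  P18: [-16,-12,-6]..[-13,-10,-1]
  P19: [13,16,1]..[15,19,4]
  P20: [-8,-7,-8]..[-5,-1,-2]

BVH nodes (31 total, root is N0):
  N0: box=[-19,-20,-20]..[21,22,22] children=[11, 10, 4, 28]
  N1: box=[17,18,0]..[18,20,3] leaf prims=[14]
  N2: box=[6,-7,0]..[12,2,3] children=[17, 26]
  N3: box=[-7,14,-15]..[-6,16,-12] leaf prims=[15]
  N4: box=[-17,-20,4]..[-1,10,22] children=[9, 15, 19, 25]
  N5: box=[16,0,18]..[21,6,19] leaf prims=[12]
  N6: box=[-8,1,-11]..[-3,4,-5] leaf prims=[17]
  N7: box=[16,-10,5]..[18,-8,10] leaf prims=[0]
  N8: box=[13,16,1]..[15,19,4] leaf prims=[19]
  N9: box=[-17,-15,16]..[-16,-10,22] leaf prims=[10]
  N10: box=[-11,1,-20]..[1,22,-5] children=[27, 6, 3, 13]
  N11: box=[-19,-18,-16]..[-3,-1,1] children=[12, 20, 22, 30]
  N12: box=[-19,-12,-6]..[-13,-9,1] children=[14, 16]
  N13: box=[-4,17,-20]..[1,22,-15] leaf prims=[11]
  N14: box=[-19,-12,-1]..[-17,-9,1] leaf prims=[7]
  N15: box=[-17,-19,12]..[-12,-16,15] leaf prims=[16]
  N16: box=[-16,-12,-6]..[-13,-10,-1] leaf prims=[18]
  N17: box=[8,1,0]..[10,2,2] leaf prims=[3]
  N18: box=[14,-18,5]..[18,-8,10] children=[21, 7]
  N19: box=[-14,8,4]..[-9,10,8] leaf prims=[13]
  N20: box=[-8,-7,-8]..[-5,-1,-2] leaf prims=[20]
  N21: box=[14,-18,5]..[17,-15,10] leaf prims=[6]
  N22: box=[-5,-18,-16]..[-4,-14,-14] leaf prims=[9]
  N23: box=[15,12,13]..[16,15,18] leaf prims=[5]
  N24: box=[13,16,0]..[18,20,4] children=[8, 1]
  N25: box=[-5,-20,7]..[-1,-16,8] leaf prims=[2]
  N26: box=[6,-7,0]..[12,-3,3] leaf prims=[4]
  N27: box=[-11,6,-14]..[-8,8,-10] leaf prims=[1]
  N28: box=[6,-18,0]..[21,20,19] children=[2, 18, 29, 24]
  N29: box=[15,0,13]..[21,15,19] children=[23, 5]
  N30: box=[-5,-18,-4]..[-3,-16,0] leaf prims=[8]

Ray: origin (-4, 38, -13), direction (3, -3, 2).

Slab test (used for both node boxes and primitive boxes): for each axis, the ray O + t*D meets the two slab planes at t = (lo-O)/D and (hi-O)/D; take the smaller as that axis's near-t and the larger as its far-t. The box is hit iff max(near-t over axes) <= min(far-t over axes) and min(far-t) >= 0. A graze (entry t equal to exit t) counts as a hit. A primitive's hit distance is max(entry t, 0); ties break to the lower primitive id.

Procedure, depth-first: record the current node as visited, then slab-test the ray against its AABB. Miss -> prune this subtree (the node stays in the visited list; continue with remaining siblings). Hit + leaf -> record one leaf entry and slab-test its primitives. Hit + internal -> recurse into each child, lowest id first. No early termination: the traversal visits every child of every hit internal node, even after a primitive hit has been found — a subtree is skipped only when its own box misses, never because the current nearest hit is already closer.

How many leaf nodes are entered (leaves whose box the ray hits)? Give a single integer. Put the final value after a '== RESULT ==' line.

Traverse from the root:
N0 x:[-5,25/3] y:[16/3,58/3] z:[-7/2,35/2] -> hit [16/3,25/3], descend [4, 10, 11, 28]
  N4 x:[-13/3,1] y:[28/3,58/3] z:[17/2,35/2] -> miss, prune
  N10 x:[-7/3,5/3] y:[16/3,37/3] z:[-7/2,4] -> miss, prune
  N11 x:[-5,1/3] y:[13,56/3] z:[-3/2,7] -> miss, prune
  N28 x:[10/3,25/3] y:[6,56/3] z:[13/2,16] -> hit [13/2,25/3], descend [2, 18, 24, 29]
    N2 x:[10/3,16/3] y:[12,15] z:[13/2,8] -> miss, prune
    N18 x:[6,22/3] y:[46/3,56/3] z:[9,23/2] -> miss, prune
    N24 x:[17/3,22/3] y:[6,22/3] z:[13/2,17/2] -> hit [13/2,22/3], descend [1, 8]
      N1 x:[7,22/3] y:[6,20/3] z:[13/2,8] -> miss, prune
      N8 x:[17/3,19/3] y:[19/3,22/3] z:[7,17/2] -> miss, prune
    N29 x:[19/3,25/3] y:[23/3,38/3] z:[13,16] -> miss, prune

Summary -> nodes [0, 4, 10, 11, 28, 2, 18, 24, 1, 8, 29]; box-tests=11; leaf-entries=0; first=miss

== RESULT ==
0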